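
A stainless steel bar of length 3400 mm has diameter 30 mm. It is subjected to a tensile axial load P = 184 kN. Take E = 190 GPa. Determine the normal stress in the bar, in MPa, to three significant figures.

A = 706.9 mm².
σ = N/A = 184000/706.9 = 260.3 MPa.

260 MPa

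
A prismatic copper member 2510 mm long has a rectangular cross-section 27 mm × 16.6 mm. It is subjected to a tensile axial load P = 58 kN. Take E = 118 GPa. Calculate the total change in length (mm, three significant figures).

A = 448.2 mm².
δ_mech = NL/(AE) = 58000·2510/(448.2·118000) = 2.753 mm.

2.75 mm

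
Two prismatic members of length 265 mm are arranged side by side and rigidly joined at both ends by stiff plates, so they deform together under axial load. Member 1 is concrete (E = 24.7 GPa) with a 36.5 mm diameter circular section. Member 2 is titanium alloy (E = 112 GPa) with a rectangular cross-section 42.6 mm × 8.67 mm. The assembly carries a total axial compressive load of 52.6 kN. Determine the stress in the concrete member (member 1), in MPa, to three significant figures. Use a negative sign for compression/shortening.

-19.3 MPa

A_1 = 1046 mm².
A_2 = 369.3 mm².
Equal strain + equilibrium ⇒ each member carries load in proportion to AE: A₁E₁ = 25840000 N, A₂E₂ = 41370000 N, ΣAE = 67210000 N.
σ₁ = P·E₁/ΣAE = -52600·24700/67210000 = -19.33 MPa.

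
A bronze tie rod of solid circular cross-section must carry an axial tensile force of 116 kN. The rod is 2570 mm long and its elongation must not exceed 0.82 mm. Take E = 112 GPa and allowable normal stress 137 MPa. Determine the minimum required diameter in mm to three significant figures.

Required area A ≥ P/σ_allow = 116000/137 = 846.7 mm².
For a solid circular section, d ≥ √(4A/π) = 32.83 mm.
Elongation limit: A ≥ PL/(Eδ_allow) = 116000·2570/(112000·0.82) = 3246 mm² ⇒ d ≥ 64.29 mm.
The elongation limit governs.

64.3 mm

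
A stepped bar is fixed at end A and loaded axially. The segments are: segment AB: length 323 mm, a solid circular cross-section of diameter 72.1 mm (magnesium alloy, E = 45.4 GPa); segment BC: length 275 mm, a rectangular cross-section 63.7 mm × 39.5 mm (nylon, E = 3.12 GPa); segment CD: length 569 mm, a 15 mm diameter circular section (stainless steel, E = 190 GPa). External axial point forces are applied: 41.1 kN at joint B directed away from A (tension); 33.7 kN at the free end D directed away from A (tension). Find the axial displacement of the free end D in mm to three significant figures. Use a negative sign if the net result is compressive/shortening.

1.88 mm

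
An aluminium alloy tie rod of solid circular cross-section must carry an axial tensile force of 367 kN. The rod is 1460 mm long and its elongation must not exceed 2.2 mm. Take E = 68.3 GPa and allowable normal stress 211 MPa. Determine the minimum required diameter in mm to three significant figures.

67.4 mm

Required area A ≥ P/σ_allow = 367000/211 = 1739 mm².
For a solid circular section, d ≥ √(4A/π) = 47.06 mm.
Elongation limit: A ≥ PL/(Eδ_allow) = 367000·1460/(68300·2.2) = 3566 mm² ⇒ d ≥ 67.38 mm.
The elongation limit governs.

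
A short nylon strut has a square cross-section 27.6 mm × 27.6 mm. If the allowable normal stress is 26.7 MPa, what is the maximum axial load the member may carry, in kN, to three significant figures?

A = 761.8 mm².
P_max = σ_allow · A = 26.7 · 761.8 = 20340 N = 20.34 kN.

20.3 kN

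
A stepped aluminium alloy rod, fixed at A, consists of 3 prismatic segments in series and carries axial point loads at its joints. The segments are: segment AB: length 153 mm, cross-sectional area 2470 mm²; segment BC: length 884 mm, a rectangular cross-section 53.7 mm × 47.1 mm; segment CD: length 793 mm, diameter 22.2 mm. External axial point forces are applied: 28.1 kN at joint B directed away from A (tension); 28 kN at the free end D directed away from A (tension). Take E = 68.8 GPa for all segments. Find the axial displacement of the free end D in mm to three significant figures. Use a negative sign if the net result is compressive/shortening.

Internal axial forces (sectioning from the free end, tension +): N_CD = 28 kN, N_BC = 28 kN, N_AB = 56.1 kN.
A_BC = 2529 mm².
A_CD = 387.1 mm².
δ_AB = 56100·153/(2470·68800) = 0.05051 mm
δ_BC = 28000·884/(2529·68800) = 0.1422 mm
δ_CD = 28000·793/(387.1·68800) = 0.8338 mm
δ = Σδ_i = 1.027 mm.

1.03 mm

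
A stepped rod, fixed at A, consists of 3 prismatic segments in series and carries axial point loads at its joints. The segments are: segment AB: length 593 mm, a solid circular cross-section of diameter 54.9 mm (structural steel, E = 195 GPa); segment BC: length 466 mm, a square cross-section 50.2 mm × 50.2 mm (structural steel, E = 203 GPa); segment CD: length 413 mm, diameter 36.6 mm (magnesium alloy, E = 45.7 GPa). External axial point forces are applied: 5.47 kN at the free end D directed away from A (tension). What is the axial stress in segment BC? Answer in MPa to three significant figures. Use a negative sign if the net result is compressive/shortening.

2.17 MPa

Internal axial forces (sectioning from the free end, tension +): N_CD = 5.47 kN, N_BC = 5.47 kN, N_AB = 5.47 kN.
A_BC = 2520 mm².
σ_BC = N_BC/A_BC = 5470/2520 = 2.171 MPa.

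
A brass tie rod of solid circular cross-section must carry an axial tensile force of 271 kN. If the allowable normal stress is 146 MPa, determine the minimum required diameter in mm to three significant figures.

48.6 mm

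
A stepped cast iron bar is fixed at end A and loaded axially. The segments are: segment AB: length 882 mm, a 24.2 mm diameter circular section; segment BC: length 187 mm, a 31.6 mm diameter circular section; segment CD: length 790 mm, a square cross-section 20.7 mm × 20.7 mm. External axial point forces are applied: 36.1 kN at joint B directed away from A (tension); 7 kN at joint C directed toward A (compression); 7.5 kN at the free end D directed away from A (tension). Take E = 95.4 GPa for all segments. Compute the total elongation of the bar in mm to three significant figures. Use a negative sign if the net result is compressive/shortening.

Internal axial forces (sectioning from the free end, tension +): N_CD = 7.5 kN, N_BC = 0.5 kN, N_AB = 36.6 kN.
A_AB = 460 mm².
A_BC = 784.3 mm².
A_CD = 428.5 mm².
δ_AB = 36600·882/(460·95400) = 0.7357 mm
δ_BC = 500·187/(784.3·95400) = 0.00125 mm
δ_CD = 7500·790/(428.5·95400) = 0.1449 mm
δ = Σδ_i = 0.8819 mm.

0.882 mm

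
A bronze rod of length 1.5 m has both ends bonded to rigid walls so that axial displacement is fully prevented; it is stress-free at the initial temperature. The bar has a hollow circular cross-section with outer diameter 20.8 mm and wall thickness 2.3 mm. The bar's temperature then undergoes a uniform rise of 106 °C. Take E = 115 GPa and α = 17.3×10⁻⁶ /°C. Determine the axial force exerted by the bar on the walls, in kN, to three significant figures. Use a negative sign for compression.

-28.2 kN

Free thermal expansion αLΔT = 17.3e-6 · 1500 · 106 = 2.751 mm.
The walls impose strain ε = −(2.751)/1500 = -1.8338e-03; σ = Eε = 115000 · -1.8338e-03 = -210.9 MPa.
Wall reaction R = σ·A = -210.9·133.7 = -28190 N = -28.19 kN.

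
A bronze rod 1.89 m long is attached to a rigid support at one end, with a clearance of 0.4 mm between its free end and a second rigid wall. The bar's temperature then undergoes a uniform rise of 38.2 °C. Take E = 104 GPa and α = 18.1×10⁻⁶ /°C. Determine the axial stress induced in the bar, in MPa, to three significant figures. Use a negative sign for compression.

Free thermal expansion αLΔT = 18.1e-6 · 1890 · 38.2 = 1.307 mm.
The walls engage after the gap closes; constrained expansion = 1.307 − 0.4 = 0.9068 mm.
The walls impose strain ε = −(0.9068)/1890 = -4.7978e-04; σ = Eε = 104000 · -4.7978e-04 = -49.9 MPa.

-49.9 MPa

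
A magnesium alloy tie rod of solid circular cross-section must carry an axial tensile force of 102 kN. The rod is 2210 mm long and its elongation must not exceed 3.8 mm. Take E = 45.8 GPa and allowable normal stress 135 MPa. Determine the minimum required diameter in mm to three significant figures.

40.6 mm

Required area A ≥ P/σ_allow = 102000/135 = 755.6 mm².
For a solid circular section, d ≥ √(4A/π) = 31.02 mm.
Elongation limit: A ≥ PL/(Eδ_allow) = 102000·2210/(45800·3.8) = 1295 mm² ⇒ d ≥ 40.61 mm.
The elongation limit governs.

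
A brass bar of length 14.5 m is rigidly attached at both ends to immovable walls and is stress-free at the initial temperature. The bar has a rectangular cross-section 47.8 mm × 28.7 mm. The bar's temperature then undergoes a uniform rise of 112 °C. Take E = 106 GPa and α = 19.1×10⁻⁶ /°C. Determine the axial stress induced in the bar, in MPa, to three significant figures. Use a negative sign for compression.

-227 MPa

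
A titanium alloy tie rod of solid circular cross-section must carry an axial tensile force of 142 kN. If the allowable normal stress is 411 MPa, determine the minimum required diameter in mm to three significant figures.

21.0 mm

Required area A ≥ P/σ_allow = 142000/411 = 345.5 mm².
For a solid circular section, d ≥ √(4A/π) = 20.97 mm.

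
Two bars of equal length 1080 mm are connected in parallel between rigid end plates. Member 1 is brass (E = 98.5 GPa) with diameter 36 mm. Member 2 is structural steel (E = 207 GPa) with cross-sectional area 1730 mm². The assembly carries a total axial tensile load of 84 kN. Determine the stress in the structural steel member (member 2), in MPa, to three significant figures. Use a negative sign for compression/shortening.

37.9 MPa

A_1 = 1018 mm².
Equal strain + equilibrium ⇒ each member carries load in proportion to AE: A₁E₁ = 100300000 N, A₂E₂ = 358100000 N, ΣAE = 458400000 N.
σ₂ = P·E₂/ΣAE = 84000·207000/458400000 = 37.93 MPa.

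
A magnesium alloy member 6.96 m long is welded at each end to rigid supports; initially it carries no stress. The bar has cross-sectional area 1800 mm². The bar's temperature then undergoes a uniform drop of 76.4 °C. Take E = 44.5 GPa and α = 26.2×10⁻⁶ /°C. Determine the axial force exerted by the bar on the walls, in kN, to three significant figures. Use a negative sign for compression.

160 kN

Free thermal expansion αLΔT = 26.2e-6 · 6960 · -76.4 = -13.93 mm.
The walls impose strain ε = −(-13.93)/6960 = 2.0017e-03; σ = Eε = 44500 · 2.0017e-03 = 89.07 MPa.
Wall reaction R = σ·A = 89.07·1800 = 160300 N = 160.3 kN.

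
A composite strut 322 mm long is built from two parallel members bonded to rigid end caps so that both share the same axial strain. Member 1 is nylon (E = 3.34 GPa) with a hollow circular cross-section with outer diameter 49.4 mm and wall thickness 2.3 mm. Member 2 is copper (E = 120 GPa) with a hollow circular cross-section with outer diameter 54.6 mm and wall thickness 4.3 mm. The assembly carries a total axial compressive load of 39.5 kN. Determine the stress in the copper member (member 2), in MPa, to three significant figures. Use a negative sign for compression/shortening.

A_1 = 340.3 mm².
A_2 = 679.5 mm².
Equal strain + equilibrium ⇒ each member carries load in proportion to AE: A₁E₁ = 1137000 N, A₂E₂ = 81540000 N, ΣAE = 82680000 N.
σ₂ = P·E₂/ΣAE = -39500·120000/82680000 = -57.33 MPa.

-57.3 MPa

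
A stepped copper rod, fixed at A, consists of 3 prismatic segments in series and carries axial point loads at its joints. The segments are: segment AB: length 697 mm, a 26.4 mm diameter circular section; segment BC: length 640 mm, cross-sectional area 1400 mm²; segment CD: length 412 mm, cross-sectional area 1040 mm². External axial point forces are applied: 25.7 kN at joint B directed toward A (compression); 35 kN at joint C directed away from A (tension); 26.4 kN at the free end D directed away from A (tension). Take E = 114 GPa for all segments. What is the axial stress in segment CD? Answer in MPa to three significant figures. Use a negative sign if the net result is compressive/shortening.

Internal axial forces (sectioning from the free end, tension +): N_CD = 26.4 kN, N_BC = 61.4 kN, N_AB = 35.7 kN.
σ_CD = N_CD/A_CD = 26400/1040 = 25.38 MPa.

25.4 MPa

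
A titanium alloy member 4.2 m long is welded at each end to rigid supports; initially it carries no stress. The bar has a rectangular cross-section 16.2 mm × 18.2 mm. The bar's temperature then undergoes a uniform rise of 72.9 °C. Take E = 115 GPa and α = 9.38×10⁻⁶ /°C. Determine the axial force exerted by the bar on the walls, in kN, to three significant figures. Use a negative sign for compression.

-23.2 kN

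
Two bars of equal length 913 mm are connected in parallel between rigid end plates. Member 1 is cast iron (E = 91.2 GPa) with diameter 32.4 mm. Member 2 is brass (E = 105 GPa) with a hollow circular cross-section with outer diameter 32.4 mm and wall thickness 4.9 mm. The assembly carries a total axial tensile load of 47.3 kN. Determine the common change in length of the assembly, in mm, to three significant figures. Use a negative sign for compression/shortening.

0.361 mm

A_1 = 824.5 mm².
A_2 = 423.3 mm².
Equal strain + equilibrium ⇒ each member carries load in proportion to AE: A₁E₁ = 75190000 N, A₂E₂ = 44450000 N, ΣAE = 119600000 N.
δ = PL/ΣAE = 47300·913/119600000 = 0.361 mm.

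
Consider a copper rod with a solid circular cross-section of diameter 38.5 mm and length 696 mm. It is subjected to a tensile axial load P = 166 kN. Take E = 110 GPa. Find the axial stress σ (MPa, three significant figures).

143 MPa

A = 1164 mm².
σ = N/A = 166000/1164 = 142.6 MPa.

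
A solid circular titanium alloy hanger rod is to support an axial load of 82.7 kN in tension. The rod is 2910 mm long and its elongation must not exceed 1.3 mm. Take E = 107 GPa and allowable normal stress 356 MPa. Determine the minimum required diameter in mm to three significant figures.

Required area A ≥ P/σ_allow = 82700/356 = 232.3 mm².
For a solid circular section, d ≥ √(4A/π) = 17.2 mm.
Elongation limit: A ≥ PL/(Eδ_allow) = 82700·2910/(107000·1.3) = 1730 mm² ⇒ d ≥ 46.93 mm.
The elongation limit governs.

46.9 mm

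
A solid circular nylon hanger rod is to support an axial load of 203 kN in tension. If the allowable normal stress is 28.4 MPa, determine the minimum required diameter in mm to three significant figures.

95.4 mm

Required area A ≥ P/σ_allow = 203000/28.4 = 7148 mm².
For a solid circular section, d ≥ √(4A/π) = 95.4 mm.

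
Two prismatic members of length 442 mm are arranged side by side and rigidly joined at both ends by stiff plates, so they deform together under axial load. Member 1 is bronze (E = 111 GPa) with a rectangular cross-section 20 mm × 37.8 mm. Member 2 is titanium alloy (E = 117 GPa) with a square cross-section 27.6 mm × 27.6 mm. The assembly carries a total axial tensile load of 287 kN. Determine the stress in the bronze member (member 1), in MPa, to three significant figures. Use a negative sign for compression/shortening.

A_1 = 756 mm².
A_2 = 761.8 mm².
Equal strain + equilibrium ⇒ each member carries load in proportion to AE: A₁E₁ = 83920000 N, A₂E₂ = 89130000 N, ΣAE = 173000000 N.
σ₁ = P·E₁/ΣAE = 287000·111000/173000000 = 184.1 MPa.

184 MPa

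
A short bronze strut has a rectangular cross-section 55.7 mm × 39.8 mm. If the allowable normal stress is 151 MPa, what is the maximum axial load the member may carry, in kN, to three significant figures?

335 kN

A = 2217 mm².
P_max = σ_allow · A = 151 · 2217 = 334700 N = 334.7 kN.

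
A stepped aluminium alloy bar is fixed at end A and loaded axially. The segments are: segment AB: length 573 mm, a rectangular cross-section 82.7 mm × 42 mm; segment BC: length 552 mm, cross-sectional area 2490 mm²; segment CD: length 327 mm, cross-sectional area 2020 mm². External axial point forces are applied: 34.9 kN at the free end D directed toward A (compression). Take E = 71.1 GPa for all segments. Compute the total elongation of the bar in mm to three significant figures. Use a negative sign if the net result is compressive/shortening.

Internal axial forces (sectioning from the free end, tension +): N_CD = -34.9 kN, N_BC = -34.9 kN, N_AB = -34.9 kN.
A_AB = 3473 mm².
δ_AB = -34900·573/(3473·71100) = -0.08098 mm
δ_BC = -34900·552/(2490·71100) = -0.1088 mm
δ_CD = -34900·327/(2020·71100) = -0.07946 mm
δ = Σδ_i = -0.2693 mm.

-0.269 mm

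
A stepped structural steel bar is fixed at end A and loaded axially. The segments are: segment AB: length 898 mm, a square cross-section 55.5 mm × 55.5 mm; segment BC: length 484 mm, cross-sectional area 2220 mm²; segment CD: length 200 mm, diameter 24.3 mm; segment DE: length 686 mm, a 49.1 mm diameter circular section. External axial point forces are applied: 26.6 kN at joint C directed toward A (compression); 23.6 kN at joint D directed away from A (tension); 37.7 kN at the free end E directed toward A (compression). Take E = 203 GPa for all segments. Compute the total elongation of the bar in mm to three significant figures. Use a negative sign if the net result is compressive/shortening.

-0.199 mm

Internal axial forces (sectioning from the free end, tension +): N_DE = -37.7 kN, N_CD = -14.1 kN, N_BC = -40.7 kN, N_AB = -40.7 kN.
A_AB = 3080 mm².
A_CD = 463.8 mm².
A_DE = 1893 mm².
δ_AB = -40700·898/(3080·203000) = -0.05845 mm
δ_BC = -40700·484/(2220·203000) = -0.04371 mm
δ_CD = -14100·200/(463.8·203000) = -0.02995 mm
δ_DE = -37700·686/(1893·203000) = -0.06728 mm
δ = Σδ_i = -0.1994 mm.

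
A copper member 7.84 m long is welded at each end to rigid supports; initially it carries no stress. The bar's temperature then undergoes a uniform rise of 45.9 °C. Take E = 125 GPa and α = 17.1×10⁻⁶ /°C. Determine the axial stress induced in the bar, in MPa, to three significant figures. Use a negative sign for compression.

-98.1 MPa

Free thermal expansion αLΔT = 17.1e-6 · 7840 · 45.9 = 6.154 mm.
The walls impose strain ε = −(6.154)/7840 = -7.8489e-04; σ = Eε = 125000 · -7.8489e-04 = -98.11 MPa.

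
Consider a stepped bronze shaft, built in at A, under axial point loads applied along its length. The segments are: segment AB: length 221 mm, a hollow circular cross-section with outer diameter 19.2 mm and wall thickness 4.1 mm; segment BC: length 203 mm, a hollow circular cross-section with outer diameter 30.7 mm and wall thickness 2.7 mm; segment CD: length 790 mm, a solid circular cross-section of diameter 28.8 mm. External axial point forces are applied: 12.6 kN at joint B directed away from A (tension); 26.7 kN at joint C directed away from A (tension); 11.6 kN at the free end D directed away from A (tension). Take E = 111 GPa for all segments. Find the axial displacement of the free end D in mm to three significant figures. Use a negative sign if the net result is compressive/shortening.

0.943 mm

Internal axial forces (sectioning from the free end, tension +): N_CD = 11.6 kN, N_BC = 38.3 kN, N_AB = 50.9 kN.
A_AB = 194.5 mm².
A_BC = 237.5 mm².
A_CD = 651.4 mm².
δ_AB = 50900·221/(194.5·111000) = 0.521 mm
δ_BC = 38300·203/(237.5·111000) = 0.2949 mm
δ_CD = 11600·790/(651.4·111000) = 0.1267 mm
δ = Σδ_i = 0.9427 mm.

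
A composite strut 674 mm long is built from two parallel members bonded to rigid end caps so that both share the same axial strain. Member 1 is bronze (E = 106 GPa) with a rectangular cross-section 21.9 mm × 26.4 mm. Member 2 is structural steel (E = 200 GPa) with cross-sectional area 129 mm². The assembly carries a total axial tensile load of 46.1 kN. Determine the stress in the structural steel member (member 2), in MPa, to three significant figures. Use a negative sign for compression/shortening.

A_1 = 578.2 mm².
Equal strain + equilibrium ⇒ each member carries load in proportion to AE: A₁E₁ = 61280000 N, A₂E₂ = 25800000 N, ΣAE = 87080000 N.
σ₂ = P·E₂/ΣAE = 46100·200000/87080000 = 105.9 MPa.

106 MPa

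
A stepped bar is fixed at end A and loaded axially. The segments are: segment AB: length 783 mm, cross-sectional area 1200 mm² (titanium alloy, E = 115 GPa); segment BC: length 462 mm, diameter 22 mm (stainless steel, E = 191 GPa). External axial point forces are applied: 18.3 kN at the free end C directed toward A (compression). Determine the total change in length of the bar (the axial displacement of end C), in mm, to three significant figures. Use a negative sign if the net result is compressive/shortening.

Internal axial forces (sectioning from the free end, tension +): N_BC = -18.3 kN, N_AB = -18.3 kN.
A_BC = 380.1 mm².
δ_AB = -18300·783/(1200·115000) = -0.1038 mm
δ_BC = -18300·462/(380.1·191000) = -0.1164 mm
δ = Σδ_i = -0.2203 mm.

-0.220 mm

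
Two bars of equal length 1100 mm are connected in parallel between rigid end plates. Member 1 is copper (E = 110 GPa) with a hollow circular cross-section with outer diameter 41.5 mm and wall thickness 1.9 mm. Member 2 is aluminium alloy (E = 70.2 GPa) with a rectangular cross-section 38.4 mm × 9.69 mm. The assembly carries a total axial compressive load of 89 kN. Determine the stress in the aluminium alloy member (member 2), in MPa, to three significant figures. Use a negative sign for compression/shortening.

A_1 = 236.4 mm².
A_2 = 372.1 mm².
Equal strain + equilibrium ⇒ each member carries load in proportion to AE: A₁E₁ = 26000000 N, A₂E₂ = 26120000 N, ΣAE = 52120000 N.
σ₂ = P·E₂/ΣAE = -89000·70200/52120000 = -119.9 MPa.

-120 MPa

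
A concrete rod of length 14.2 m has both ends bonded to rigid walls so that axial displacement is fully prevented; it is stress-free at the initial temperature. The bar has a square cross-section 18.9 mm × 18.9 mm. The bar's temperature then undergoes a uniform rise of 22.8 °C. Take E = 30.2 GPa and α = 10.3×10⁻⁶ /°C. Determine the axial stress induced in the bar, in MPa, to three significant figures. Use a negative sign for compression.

-7.09 MPa

Free thermal expansion αLΔT = 10.3e-6 · 14200 · 22.8 = 3.335 mm.
The walls impose strain ε = −(3.335)/14200 = -2.3484e-04; σ = Eε = 30200 · -2.3484e-04 = -7.092 MPa.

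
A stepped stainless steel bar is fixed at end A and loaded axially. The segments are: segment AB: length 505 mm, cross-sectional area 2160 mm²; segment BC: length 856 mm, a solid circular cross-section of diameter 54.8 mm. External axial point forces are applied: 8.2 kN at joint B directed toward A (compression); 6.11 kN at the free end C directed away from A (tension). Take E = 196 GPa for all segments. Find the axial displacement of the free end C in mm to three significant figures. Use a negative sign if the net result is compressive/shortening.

Internal axial forces (sectioning from the free end, tension +): N_BC = 6.11 kN, N_AB = -2.09 kN.
A_BC = 2359 mm².
δ_AB = -2090·505/(2160·196000) = -0.002493 mm
δ_BC = 6110·856/(2359·196000) = 0.01131 mm
δ = Σδ_i = 0.008821 mm.

0.00882 mm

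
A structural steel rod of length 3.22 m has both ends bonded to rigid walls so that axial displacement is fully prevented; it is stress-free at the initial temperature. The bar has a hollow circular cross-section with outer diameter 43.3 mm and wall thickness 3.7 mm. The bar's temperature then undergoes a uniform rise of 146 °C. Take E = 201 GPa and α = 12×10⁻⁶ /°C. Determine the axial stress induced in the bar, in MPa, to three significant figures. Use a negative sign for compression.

-352 MPa

Free thermal expansion αLΔT = 12e-6 · 3220 · 146 = 5.641 mm.
The walls impose strain ε = −(5.641)/3220 = -1.7520e-03; σ = Eε = 201000 · -1.7520e-03 = -352.2 MPa.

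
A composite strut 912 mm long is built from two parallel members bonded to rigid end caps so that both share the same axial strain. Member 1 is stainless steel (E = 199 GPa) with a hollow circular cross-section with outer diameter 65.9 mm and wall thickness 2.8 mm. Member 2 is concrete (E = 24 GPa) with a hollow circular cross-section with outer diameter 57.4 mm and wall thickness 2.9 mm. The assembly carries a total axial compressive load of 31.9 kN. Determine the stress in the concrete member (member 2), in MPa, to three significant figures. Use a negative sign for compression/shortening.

A_1 = 555.1 mm².
A_2 = 496.5 mm².
Equal strain + equilibrium ⇒ each member carries load in proportion to AE: A₁E₁ = 110500000 N, A₂E₂ = 11920000 N, ΣAE = 122400000 N.
σ₂ = P·E₂/ΣAE = -31900·24000/122400000 = -6.256 MPa.

-6.26 MPa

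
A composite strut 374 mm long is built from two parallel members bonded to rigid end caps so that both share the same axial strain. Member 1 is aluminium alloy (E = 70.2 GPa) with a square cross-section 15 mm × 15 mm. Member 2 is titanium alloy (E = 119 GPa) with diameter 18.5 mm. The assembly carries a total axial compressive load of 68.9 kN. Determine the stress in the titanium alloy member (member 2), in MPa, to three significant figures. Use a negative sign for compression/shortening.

A_1 = 225 mm².
A_2 = 268.8 mm².
Equal strain + equilibrium ⇒ each member carries load in proportion to AE: A₁E₁ = 15800000 N, A₂E₂ = 31990000 N, ΣAE = 47780000 N.
σ₂ = P·E₂/ΣAE = -68900·119000/47780000 = -171.6 MPa.

-172 MPa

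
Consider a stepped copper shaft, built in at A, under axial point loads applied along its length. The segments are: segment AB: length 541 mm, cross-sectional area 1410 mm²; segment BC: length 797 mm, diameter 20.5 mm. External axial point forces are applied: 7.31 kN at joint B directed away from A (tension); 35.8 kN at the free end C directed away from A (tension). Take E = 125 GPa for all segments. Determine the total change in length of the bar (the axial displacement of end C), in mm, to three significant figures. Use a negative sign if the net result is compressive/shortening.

Internal axial forces (sectioning from the free end, tension +): N_BC = 35.8 kN, N_AB = 43.11 kN.
A_BC = 330.1 mm².
δ_AB = 43110·541/(1410·125000) = 0.1323 mm
δ_BC = 35800·797/(330.1·125000) = 0.6916 mm
δ = Σδ_i = 0.8239 mm.

0.824 mm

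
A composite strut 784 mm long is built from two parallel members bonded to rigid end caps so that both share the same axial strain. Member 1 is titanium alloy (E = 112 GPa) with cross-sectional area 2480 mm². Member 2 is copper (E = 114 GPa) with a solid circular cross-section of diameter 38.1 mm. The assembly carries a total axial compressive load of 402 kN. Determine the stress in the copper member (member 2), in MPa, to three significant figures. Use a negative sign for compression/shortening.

-112 MPa

A_2 = 1140 mm².
Equal strain + equilibrium ⇒ each member carries load in proportion to AE: A₁E₁ = 277800000 N, A₂E₂ = 130000000 N, ΣAE = 407700000 N.
σ₂ = P·E₂/ΣAE = -402000·114000/407700000 = -112.4 MPa.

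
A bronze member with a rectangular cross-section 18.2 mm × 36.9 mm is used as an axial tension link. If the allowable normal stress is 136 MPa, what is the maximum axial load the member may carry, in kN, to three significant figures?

A = 671.6 mm².
P_max = σ_allow · A = 136 · 671.6 = 91330 N = 91.33 kN.

91.3 kN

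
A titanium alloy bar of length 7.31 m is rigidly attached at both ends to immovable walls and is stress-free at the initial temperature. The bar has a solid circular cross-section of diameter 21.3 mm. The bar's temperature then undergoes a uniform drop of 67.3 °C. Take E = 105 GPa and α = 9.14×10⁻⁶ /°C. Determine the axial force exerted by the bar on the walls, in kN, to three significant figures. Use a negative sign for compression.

23.0 kN

Free thermal expansion αLΔT = 9.14e-6 · 7310 · -67.3 = -4.497 mm.
The walls impose strain ε = −(-4.497)/7310 = 6.1512e-04; σ = Eε = 105000 · 6.1512e-04 = 64.59 MPa.
Wall reaction R = σ·A = 64.59·356.3 = 23010 N = 23.01 kN.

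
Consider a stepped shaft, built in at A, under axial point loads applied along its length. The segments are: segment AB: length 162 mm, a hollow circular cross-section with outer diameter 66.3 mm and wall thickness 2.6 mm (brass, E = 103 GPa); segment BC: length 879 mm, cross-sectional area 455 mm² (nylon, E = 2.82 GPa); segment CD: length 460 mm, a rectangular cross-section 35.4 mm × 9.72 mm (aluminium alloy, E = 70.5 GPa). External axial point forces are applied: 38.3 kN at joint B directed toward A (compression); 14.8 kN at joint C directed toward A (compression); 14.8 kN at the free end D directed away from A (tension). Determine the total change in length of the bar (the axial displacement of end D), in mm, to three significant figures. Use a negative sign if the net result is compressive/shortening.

Internal axial forces (sectioning from the free end, tension +): N_CD = 14.8 kN, N_BC = 0 kN, N_AB = -38.3 kN.
A_AB = 520.3 mm².
A_CD = 344.1 mm².
δ_AB = -38300·162/(520.3·103000) = -0.1158 mm
δ_BC = 0·879/(455·2820) = 0 mm
δ_CD = 14800·460/(344.1·70500) = 0.2806 mm
δ = Σδ_i = 0.1649 mm.

0.165 mm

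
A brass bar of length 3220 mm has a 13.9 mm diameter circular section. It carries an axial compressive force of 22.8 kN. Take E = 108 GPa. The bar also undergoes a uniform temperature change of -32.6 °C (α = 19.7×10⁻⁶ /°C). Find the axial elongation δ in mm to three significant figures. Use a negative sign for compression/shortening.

A = 151.7 mm².
δ_mech = NL/(AE) = -22800·3220/(151.7·108000) = -4.48 mm.
δ_thermal = αLΔT = 19.7e-6·3220·-32.6 = -2.068 mm.
δ = δ_mech + δ_thermal = -6.548 mm.

-6.55 mm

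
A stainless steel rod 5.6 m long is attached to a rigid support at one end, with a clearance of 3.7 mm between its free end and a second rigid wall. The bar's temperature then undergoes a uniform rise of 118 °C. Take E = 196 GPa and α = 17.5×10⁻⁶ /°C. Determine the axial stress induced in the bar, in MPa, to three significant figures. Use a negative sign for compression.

-275 MPa

Free thermal expansion αLΔT = 17.5e-6 · 5600 · 118 = 11.56 mm.
The walls engage after the gap closes; constrained expansion = 11.56 − 3.7 = 7.864 mm.
The walls impose strain ε = −(7.864)/5600 = -1.4043e-03; σ = Eε = 196000 · -1.4043e-03 = -275.2 MPa.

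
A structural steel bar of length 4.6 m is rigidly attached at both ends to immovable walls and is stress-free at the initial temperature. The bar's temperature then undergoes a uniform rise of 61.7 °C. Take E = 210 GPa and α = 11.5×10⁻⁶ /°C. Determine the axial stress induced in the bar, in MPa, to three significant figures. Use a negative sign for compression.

Free thermal expansion αLΔT = 11.5e-6 · 4600 · 61.7 = 3.264 mm.
The walls impose strain ε = −(3.264)/4600 = -7.0955e-04; σ = Eε = 210000 · -7.0955e-04 = -149 MPa.

-149 MPa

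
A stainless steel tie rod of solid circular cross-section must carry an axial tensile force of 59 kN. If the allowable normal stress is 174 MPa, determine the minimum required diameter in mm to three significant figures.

Required area A ≥ P/σ_allow = 59000/174 = 339.1 mm².
For a solid circular section, d ≥ √(4A/π) = 20.78 mm.

20.8 mm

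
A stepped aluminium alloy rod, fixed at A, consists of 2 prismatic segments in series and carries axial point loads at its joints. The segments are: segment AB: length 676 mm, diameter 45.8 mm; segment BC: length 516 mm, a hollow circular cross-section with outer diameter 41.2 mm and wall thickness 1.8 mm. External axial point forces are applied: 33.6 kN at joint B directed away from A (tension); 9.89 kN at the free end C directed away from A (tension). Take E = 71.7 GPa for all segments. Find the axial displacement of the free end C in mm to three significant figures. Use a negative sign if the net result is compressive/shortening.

0.568 mm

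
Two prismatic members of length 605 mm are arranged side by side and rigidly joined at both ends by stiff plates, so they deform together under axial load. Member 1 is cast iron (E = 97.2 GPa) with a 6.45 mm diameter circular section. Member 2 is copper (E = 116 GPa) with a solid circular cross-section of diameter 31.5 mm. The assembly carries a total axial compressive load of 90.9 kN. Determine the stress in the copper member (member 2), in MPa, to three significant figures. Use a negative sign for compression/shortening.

A_1 = 32.67 mm².
A_2 = 779.3 mm².
Equal strain + equilibrium ⇒ each member carries load in proportion to AE: A₁E₁ = 3176000 N, A₂E₂ = 90400000 N, ΣAE = 93580000 N.
σ₂ = P·E₂/ΣAE = -90900·116000/93580000 = -112.7 MPa.

-113 MPa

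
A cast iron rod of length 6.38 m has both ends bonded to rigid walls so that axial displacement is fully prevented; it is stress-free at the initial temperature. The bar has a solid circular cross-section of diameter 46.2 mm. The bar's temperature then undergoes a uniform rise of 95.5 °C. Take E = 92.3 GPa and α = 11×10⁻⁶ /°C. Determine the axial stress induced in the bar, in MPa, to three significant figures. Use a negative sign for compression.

-97.0 MPa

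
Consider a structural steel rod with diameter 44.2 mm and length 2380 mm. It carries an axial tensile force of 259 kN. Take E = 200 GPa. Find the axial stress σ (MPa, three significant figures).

A = 1534 mm².
σ = N/A = 259000/1534 = 168.8 MPa.

169 MPa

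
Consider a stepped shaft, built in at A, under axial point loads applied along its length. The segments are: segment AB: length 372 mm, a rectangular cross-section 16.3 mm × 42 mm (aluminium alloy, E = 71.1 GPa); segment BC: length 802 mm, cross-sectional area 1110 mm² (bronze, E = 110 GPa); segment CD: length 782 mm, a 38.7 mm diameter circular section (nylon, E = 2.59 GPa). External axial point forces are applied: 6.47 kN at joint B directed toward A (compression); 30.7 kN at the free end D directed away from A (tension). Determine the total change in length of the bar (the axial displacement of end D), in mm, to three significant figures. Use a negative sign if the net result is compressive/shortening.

8.27 mm

Internal axial forces (sectioning from the free end, tension +): N_CD = 30.7 kN, N_BC = 30.7 kN, N_AB = 24.23 kN.
A_AB = 684.6 mm².
A_CD = 1176 mm².
δ_AB = 24230·372/(684.6·71100) = 0.1852 mm
δ_BC = 30700·802/(1110·110000) = 0.2016 mm
δ_CD = 30700·782/(1176·2590) = 7.88 mm
δ = Σδ_i = 8.267 mm.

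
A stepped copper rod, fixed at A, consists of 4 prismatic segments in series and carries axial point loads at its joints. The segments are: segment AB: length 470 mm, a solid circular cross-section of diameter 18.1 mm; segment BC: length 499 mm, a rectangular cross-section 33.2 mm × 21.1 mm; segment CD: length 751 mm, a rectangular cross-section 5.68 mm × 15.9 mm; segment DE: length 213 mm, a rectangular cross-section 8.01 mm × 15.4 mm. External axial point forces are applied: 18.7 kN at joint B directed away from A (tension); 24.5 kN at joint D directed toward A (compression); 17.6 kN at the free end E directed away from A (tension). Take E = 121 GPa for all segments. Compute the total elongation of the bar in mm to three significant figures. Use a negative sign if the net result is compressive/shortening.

-0.0855 mm

Internal axial forces (sectioning from the free end, tension +): N_DE = 17.6 kN, N_CD = -6.9 kN, N_BC = -6.9 kN, N_AB = 11.8 kN.
A_AB = 257.3 mm².
A_BC = 700.5 mm².
A_CD = 90.31 mm².
A_DE = 123.4 mm².
δ_AB = 11800·470/(257.3·121000) = 0.1781 mm
δ_BC = -6900·499/(700.5·121000) = -0.04062 mm
δ_CD = -6900·751/(90.31·121000) = -0.4742 mm
δ_DE = 17600·213/(123.4·121000) = 0.2512 mm
δ = Σδ_i = -0.08552 mm.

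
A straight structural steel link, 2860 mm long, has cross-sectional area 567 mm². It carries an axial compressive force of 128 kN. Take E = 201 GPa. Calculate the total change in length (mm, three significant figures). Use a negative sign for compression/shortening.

-3.21 mm

δ_mech = NL/(AE) = -128000·2860/(567·201000) = -3.212 mm.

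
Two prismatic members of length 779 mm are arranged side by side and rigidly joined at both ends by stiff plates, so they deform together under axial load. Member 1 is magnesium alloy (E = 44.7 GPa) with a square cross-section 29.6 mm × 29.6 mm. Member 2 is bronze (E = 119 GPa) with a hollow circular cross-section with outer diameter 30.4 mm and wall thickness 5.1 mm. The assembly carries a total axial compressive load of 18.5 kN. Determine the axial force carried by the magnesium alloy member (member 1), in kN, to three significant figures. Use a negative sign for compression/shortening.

-8.29 kN

A_1 = 876.2 mm².
A_2 = 405.4 mm².
Equal strain + equilibrium ⇒ each member carries load in proportion to AE: A₁E₁ = 39160000 N, A₂E₂ = 48240000 N, ΣAE = 87400000 N.
F₁ = P·A₁E₁/ΣAE = -18500·39160000/87400000 = -8290 N.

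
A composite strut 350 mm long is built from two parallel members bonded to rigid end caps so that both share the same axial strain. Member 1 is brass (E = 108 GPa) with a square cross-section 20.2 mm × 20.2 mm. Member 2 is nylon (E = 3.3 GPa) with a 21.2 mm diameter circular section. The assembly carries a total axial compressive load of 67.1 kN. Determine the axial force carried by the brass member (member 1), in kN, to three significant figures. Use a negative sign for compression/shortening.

-65.4 kN

A_1 = 408 mm².
A_2 = 353 mm².
Equal strain + equilibrium ⇒ each member carries load in proportion to AE: A₁E₁ = 44070000 N, A₂E₂ = 1165000 N, ΣAE = 45230000 N.
F₁ = P·A₁E₁/ΣAE = -67100·44070000/45230000 = -65370 N.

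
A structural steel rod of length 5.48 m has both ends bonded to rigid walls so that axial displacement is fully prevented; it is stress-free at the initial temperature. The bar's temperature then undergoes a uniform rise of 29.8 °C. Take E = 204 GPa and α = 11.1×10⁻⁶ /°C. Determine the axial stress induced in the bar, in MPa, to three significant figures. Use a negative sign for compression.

-67.5 MPa

Free thermal expansion αLΔT = 11.1e-6 · 5480 · 29.8 = 1.813 mm.
The walls impose strain ε = −(1.813)/5480 = -3.3078e-04; σ = Eε = 204000 · -3.3078e-04 = -67.48 MPa.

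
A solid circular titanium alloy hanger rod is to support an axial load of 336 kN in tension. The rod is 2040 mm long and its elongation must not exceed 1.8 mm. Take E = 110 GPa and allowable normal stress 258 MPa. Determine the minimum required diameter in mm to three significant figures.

Required area A ≥ P/σ_allow = 336000/258 = 1302 mm².
For a solid circular section, d ≥ √(4A/π) = 40.72 mm.
Elongation limit: A ≥ PL/(Eδ_allow) = 336000·2040/(110000·1.8) = 3462 mm² ⇒ d ≥ 66.39 mm.
The elongation limit governs.

66.4 mm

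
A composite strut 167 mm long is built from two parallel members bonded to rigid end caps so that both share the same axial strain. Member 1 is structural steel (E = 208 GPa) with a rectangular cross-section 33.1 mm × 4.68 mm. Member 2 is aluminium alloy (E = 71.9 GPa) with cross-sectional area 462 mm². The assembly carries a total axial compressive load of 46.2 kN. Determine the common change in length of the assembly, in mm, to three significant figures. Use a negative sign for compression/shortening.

-0.118 mm

A_1 = 154.9 mm².
Equal strain + equilibrium ⇒ each member carries load in proportion to AE: A₁E₁ = 32220000 N, A₂E₂ = 33220000 N, ΣAE = 65440000 N.
δ = PL/ΣAE = -46200·167/65440000 = -0.1179 mm.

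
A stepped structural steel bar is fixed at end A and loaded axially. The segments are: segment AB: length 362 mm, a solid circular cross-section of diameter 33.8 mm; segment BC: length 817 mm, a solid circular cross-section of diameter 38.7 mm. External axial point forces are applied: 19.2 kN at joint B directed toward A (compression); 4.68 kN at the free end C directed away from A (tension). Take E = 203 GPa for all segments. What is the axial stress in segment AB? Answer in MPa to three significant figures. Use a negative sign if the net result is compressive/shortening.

Internal axial forces (sectioning from the free end, tension +): N_BC = 4.68 kN, N_AB = -14.52 kN.
A_AB = 897.3 mm².
σ_AB = N_AB/A_AB = -14520/897.3 = -16.18 MPa.

-16.2 MPa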